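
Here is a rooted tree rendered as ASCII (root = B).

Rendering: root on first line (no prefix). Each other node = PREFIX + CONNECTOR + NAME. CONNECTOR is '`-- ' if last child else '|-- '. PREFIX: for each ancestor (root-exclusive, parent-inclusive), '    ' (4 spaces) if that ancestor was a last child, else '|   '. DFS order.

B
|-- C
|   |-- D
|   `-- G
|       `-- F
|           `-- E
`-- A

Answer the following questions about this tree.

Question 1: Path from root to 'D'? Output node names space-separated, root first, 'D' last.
Walk down from root: B -> C -> D

Answer: B C D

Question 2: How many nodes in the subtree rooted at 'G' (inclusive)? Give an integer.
Answer: 3

Derivation:
Subtree rooted at G contains: E, F, G
Count = 3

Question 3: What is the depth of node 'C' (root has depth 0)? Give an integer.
Answer: 1

Derivation:
Path from root to C: B -> C
Depth = number of edges = 1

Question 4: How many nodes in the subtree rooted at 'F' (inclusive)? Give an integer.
Answer: 2

Derivation:
Subtree rooted at F contains: E, F
Count = 2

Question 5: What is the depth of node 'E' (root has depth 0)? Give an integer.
Answer: 4

Derivation:
Path from root to E: B -> C -> G -> F -> E
Depth = number of edges = 4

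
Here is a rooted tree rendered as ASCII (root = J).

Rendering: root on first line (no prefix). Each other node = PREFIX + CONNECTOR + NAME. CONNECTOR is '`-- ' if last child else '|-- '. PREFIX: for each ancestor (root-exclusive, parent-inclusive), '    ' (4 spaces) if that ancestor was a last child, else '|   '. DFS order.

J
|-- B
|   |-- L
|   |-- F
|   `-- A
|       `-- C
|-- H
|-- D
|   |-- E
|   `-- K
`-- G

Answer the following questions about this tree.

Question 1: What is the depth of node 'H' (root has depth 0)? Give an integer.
Path from root to H: J -> H
Depth = number of edges = 1

Answer: 1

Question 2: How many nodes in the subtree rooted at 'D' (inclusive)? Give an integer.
Subtree rooted at D contains: D, E, K
Count = 3

Answer: 3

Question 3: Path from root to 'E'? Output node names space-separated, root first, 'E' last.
Answer: J D E

Derivation:
Walk down from root: J -> D -> E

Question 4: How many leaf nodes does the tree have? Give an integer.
Leaves (nodes with no children): C, E, F, G, H, K, L

Answer: 7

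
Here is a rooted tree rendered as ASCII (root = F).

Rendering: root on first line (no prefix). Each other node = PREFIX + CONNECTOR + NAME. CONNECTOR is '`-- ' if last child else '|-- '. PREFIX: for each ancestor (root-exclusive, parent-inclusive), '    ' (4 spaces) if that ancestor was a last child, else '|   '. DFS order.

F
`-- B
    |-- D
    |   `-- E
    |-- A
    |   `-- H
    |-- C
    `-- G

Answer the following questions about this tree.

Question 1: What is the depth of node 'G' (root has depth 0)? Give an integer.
Answer: 2

Derivation:
Path from root to G: F -> B -> G
Depth = number of edges = 2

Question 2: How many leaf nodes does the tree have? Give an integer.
Answer: 4

Derivation:
Leaves (nodes with no children): C, E, G, H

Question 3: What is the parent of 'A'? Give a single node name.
Answer: B

Derivation:
Scan adjacency: A appears as child of B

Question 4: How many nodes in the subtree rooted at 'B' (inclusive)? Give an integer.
Answer: 7

Derivation:
Subtree rooted at B contains: A, B, C, D, E, G, H
Count = 7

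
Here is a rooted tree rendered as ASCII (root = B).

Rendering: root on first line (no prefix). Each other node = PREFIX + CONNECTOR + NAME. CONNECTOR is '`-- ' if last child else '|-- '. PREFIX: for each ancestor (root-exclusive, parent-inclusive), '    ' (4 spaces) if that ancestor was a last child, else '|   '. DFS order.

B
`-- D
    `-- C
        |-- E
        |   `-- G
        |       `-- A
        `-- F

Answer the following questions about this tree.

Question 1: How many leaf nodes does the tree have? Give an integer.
Answer: 2

Derivation:
Leaves (nodes with no children): A, F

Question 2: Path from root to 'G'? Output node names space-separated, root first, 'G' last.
Walk down from root: B -> D -> C -> E -> G

Answer: B D C E G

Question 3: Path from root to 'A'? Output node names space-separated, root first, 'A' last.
Walk down from root: B -> D -> C -> E -> G -> A

Answer: B D C E G A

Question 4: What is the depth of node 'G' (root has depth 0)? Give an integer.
Path from root to G: B -> D -> C -> E -> G
Depth = number of edges = 4

Answer: 4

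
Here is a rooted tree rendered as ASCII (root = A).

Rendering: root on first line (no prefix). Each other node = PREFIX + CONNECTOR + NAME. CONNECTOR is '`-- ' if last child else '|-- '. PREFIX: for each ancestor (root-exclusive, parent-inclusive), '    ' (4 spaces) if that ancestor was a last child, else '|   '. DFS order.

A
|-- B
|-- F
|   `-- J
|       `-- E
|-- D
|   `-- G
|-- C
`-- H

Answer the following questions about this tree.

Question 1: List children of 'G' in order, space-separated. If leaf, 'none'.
Answer: none

Derivation:
Node G's children (from adjacency): (leaf)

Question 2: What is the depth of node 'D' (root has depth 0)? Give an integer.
Path from root to D: A -> D
Depth = number of edges = 1

Answer: 1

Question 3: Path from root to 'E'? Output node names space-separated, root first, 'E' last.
Walk down from root: A -> F -> J -> E

Answer: A F J E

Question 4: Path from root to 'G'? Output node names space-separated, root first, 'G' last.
Answer: A D G

Derivation:
Walk down from root: A -> D -> G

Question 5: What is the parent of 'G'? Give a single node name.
Answer: D

Derivation:
Scan adjacency: G appears as child of D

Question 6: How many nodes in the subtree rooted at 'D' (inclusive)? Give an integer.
Answer: 2

Derivation:
Subtree rooted at D contains: D, G
Count = 2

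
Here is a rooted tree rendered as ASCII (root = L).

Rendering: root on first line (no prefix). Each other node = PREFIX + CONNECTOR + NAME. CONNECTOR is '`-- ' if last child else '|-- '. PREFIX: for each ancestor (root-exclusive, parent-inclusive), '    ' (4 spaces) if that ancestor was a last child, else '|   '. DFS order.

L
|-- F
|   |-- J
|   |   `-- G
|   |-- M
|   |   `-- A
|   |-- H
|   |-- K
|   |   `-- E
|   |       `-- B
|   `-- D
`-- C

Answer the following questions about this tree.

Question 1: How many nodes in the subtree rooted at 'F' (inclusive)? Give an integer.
Answer: 10

Derivation:
Subtree rooted at F contains: A, B, D, E, F, G, H, J, K, M
Count = 10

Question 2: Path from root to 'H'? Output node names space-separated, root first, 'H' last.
Answer: L F H

Derivation:
Walk down from root: L -> F -> H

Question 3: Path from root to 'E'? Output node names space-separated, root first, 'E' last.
Answer: L F K E

Derivation:
Walk down from root: L -> F -> K -> E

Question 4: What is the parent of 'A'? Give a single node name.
Answer: M

Derivation:
Scan adjacency: A appears as child of M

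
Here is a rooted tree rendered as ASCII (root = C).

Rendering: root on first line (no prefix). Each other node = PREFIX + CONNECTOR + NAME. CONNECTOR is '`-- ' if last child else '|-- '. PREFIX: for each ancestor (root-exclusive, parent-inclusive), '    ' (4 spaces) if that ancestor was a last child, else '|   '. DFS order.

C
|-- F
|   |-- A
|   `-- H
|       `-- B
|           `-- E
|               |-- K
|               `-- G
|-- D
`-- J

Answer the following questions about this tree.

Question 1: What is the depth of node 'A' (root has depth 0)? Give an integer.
Path from root to A: C -> F -> A
Depth = number of edges = 2

Answer: 2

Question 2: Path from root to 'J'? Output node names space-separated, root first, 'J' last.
Walk down from root: C -> J

Answer: C J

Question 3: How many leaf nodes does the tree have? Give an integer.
Answer: 5

Derivation:
Leaves (nodes with no children): A, D, G, J, K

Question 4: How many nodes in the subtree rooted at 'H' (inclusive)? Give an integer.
Answer: 5

Derivation:
Subtree rooted at H contains: B, E, G, H, K
Count = 5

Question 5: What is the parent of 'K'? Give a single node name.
Scan adjacency: K appears as child of E

Answer: E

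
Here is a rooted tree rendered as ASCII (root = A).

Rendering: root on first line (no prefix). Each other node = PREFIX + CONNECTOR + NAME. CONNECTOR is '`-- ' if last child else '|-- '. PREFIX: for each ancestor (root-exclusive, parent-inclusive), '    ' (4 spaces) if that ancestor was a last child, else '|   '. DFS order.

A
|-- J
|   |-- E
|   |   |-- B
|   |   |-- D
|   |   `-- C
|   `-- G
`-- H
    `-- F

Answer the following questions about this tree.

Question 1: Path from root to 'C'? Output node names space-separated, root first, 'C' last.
Answer: A J E C

Derivation:
Walk down from root: A -> J -> E -> C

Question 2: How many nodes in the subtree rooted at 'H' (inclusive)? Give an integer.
Subtree rooted at H contains: F, H
Count = 2

Answer: 2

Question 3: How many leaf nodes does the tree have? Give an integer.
Answer: 5

Derivation:
Leaves (nodes with no children): B, C, D, F, G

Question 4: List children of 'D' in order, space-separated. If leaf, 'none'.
Answer: none

Derivation:
Node D's children (from adjacency): (leaf)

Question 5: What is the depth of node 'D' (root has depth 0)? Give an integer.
Path from root to D: A -> J -> E -> D
Depth = number of edges = 3

Answer: 3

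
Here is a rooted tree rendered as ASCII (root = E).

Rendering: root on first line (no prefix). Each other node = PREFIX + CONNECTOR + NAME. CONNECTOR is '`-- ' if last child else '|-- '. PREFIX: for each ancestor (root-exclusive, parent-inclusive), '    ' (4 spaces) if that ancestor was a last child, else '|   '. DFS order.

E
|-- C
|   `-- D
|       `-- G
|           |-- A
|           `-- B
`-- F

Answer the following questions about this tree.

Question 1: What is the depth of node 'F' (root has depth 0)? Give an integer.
Path from root to F: E -> F
Depth = number of edges = 1

Answer: 1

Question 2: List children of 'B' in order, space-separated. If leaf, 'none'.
Node B's children (from adjacency): (leaf)

Answer: none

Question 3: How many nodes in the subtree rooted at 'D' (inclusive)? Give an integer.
Subtree rooted at D contains: A, B, D, G
Count = 4

Answer: 4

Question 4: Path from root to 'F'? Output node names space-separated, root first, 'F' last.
Answer: E F

Derivation:
Walk down from root: E -> F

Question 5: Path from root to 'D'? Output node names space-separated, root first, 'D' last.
Walk down from root: E -> C -> D

Answer: E C D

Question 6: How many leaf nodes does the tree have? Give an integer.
Leaves (nodes with no children): A, B, F

Answer: 3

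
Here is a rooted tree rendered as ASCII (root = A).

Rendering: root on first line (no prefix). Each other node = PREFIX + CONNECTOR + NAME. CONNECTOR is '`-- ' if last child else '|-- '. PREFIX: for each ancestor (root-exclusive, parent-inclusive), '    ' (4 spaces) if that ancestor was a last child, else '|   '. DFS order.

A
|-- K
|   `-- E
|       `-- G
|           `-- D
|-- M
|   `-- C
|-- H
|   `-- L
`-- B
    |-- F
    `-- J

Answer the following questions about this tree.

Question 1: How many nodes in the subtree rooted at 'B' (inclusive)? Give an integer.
Answer: 3

Derivation:
Subtree rooted at B contains: B, F, J
Count = 3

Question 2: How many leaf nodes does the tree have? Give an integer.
Answer: 5

Derivation:
Leaves (nodes with no children): C, D, F, J, L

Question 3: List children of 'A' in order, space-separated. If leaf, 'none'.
Node A's children (from adjacency): K, M, H, B

Answer: K M H B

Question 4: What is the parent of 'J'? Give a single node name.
Answer: B

Derivation:
Scan adjacency: J appears as child of B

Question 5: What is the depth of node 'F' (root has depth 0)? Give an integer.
Answer: 2

Derivation:
Path from root to F: A -> B -> F
Depth = number of edges = 2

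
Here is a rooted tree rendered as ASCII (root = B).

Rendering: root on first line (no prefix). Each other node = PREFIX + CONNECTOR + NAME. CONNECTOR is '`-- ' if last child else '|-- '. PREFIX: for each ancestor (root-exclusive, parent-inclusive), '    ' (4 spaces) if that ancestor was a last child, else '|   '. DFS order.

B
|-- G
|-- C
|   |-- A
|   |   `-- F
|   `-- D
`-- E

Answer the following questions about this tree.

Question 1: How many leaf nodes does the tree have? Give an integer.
Answer: 4

Derivation:
Leaves (nodes with no children): D, E, F, G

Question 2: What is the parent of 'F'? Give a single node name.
Scan adjacency: F appears as child of A

Answer: A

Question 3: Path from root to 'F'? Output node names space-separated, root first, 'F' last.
Walk down from root: B -> C -> A -> F

Answer: B C A F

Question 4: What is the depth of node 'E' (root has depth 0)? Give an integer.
Answer: 1

Derivation:
Path from root to E: B -> E
Depth = number of edges = 1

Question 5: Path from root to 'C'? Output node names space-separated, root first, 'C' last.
Walk down from root: B -> C

Answer: B C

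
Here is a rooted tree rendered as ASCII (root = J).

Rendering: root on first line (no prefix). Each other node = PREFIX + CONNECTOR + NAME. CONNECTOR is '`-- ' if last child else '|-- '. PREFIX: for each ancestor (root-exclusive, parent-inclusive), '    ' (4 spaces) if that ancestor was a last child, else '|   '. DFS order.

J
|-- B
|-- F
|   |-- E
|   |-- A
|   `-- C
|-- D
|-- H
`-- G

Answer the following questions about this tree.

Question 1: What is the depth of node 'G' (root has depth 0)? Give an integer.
Path from root to G: J -> G
Depth = number of edges = 1

Answer: 1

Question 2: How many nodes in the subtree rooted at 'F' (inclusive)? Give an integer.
Answer: 4

Derivation:
Subtree rooted at F contains: A, C, E, F
Count = 4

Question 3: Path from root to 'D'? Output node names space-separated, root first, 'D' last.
Answer: J D

Derivation:
Walk down from root: J -> D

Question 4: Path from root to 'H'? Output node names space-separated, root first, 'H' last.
Walk down from root: J -> H

Answer: J H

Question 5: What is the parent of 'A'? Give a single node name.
Scan adjacency: A appears as child of F

Answer: F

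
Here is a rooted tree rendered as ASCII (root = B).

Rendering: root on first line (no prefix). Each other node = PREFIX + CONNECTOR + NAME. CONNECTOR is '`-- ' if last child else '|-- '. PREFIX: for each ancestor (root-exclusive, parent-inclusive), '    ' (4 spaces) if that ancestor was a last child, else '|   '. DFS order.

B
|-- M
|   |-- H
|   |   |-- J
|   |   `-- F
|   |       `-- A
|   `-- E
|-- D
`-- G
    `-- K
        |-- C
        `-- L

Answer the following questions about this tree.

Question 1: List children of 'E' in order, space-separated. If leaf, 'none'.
Answer: none

Derivation:
Node E's children (from adjacency): (leaf)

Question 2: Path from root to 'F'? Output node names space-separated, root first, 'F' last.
Answer: B M H F

Derivation:
Walk down from root: B -> M -> H -> F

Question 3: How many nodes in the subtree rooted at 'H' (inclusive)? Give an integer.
Subtree rooted at H contains: A, F, H, J
Count = 4

Answer: 4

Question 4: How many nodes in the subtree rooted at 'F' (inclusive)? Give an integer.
Subtree rooted at F contains: A, F
Count = 2

Answer: 2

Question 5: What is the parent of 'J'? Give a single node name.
Answer: H

Derivation:
Scan adjacency: J appears as child of H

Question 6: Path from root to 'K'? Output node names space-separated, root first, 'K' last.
Walk down from root: B -> G -> K

Answer: B G K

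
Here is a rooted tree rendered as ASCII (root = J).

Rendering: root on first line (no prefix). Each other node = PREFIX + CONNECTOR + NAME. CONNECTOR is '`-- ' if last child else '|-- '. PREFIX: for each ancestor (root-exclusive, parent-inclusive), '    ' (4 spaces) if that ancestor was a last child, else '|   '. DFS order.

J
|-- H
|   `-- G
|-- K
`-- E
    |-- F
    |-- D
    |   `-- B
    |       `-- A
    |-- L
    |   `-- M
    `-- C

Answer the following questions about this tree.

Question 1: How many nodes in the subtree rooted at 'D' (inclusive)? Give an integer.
Answer: 3

Derivation:
Subtree rooted at D contains: A, B, D
Count = 3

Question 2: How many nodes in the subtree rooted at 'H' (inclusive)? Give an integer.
Subtree rooted at H contains: G, H
Count = 2

Answer: 2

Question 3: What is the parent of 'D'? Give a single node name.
Answer: E

Derivation:
Scan adjacency: D appears as child of E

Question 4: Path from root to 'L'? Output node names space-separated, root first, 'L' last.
Walk down from root: J -> E -> L

Answer: J E L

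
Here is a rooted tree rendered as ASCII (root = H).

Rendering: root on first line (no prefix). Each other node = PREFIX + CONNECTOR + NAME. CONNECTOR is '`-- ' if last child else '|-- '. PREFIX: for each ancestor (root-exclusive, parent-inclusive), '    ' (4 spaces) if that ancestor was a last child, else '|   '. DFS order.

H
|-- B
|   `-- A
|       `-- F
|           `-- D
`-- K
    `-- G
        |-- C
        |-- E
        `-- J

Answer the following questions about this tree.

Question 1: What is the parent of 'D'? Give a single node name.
Answer: F

Derivation:
Scan adjacency: D appears as child of F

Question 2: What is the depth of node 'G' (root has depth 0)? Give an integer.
Answer: 2

Derivation:
Path from root to G: H -> K -> G
Depth = number of edges = 2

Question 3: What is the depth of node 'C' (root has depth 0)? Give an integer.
Answer: 3

Derivation:
Path from root to C: H -> K -> G -> C
Depth = number of edges = 3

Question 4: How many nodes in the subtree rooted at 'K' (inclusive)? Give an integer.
Answer: 5

Derivation:
Subtree rooted at K contains: C, E, G, J, K
Count = 5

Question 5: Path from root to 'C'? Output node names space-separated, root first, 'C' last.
Walk down from root: H -> K -> G -> C

Answer: H K G C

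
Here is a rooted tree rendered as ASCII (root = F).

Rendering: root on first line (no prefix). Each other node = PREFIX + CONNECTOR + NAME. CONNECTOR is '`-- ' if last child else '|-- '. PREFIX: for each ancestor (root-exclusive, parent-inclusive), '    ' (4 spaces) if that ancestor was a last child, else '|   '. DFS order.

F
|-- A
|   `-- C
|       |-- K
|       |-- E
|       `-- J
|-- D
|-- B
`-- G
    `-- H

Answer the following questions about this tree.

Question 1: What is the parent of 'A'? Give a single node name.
Answer: F

Derivation:
Scan adjacency: A appears as child of F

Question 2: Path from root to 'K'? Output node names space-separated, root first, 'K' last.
Answer: F A C K

Derivation:
Walk down from root: F -> A -> C -> K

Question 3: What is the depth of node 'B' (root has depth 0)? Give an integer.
Answer: 1

Derivation:
Path from root to B: F -> B
Depth = number of edges = 1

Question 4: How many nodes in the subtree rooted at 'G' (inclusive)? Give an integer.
Subtree rooted at G contains: G, H
Count = 2

Answer: 2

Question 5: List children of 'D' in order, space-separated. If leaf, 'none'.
Answer: none

Derivation:
Node D's children (from adjacency): (leaf)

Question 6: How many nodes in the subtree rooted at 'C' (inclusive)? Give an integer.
Subtree rooted at C contains: C, E, J, K
Count = 4

Answer: 4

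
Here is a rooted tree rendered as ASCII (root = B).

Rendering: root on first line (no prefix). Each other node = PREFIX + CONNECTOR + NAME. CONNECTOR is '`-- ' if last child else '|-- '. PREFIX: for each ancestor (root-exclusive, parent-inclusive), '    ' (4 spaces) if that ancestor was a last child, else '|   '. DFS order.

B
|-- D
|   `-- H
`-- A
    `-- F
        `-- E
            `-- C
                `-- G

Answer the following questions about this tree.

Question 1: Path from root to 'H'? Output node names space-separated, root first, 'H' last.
Walk down from root: B -> D -> H

Answer: B D H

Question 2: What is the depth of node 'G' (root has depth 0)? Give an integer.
Answer: 5

Derivation:
Path from root to G: B -> A -> F -> E -> C -> G
Depth = number of edges = 5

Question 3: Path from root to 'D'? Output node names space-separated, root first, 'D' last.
Answer: B D

Derivation:
Walk down from root: B -> D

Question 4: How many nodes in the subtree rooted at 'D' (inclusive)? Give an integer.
Answer: 2

Derivation:
Subtree rooted at D contains: D, H
Count = 2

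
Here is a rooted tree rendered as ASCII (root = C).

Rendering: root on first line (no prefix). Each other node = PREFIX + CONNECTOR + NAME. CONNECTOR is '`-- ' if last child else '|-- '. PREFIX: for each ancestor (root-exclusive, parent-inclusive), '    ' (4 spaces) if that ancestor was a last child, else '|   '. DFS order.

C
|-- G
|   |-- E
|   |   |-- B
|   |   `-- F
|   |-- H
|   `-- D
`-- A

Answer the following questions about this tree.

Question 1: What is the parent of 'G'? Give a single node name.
Answer: C

Derivation:
Scan adjacency: G appears as child of C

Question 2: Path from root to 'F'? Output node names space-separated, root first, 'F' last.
Answer: C G E F

Derivation:
Walk down from root: C -> G -> E -> F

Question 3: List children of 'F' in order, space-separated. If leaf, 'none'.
Answer: none

Derivation:
Node F's children (from adjacency): (leaf)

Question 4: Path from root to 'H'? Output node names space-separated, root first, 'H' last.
Answer: C G H

Derivation:
Walk down from root: C -> G -> H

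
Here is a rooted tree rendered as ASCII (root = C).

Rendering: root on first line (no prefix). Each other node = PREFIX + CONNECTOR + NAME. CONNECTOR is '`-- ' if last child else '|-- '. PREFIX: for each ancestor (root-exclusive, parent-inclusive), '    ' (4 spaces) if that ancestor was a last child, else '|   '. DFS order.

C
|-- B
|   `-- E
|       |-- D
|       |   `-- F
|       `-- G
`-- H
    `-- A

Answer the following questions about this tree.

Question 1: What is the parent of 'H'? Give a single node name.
Answer: C

Derivation:
Scan adjacency: H appears as child of C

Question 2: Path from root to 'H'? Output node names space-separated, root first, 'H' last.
Walk down from root: C -> H

Answer: C H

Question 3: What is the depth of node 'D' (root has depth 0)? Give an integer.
Path from root to D: C -> B -> E -> D
Depth = number of edges = 3

Answer: 3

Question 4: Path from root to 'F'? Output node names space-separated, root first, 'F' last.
Answer: C B E D F

Derivation:
Walk down from root: C -> B -> E -> D -> F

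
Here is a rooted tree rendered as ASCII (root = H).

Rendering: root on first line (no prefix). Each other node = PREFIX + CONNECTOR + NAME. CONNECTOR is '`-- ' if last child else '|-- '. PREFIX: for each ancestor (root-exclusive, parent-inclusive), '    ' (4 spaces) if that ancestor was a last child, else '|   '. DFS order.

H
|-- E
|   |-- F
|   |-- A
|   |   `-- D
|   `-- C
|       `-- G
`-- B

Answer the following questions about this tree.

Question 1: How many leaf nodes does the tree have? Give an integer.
Leaves (nodes with no children): B, D, F, G

Answer: 4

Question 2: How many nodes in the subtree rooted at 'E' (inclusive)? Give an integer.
Answer: 6

Derivation:
Subtree rooted at E contains: A, C, D, E, F, G
Count = 6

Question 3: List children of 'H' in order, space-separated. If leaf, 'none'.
Answer: E B

Derivation:
Node H's children (from adjacency): E, B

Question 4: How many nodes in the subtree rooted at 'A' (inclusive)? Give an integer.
Subtree rooted at A contains: A, D
Count = 2

Answer: 2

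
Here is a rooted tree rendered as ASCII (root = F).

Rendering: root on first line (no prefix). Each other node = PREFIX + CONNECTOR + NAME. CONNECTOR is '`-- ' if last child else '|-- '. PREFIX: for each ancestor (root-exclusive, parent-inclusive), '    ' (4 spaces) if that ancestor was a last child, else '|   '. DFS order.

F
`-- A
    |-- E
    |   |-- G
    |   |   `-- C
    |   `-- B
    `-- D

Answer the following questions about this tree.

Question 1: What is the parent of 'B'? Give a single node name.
Scan adjacency: B appears as child of E

Answer: E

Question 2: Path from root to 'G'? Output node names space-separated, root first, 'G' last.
Answer: F A E G

Derivation:
Walk down from root: F -> A -> E -> G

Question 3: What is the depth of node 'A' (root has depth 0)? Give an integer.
Answer: 1

Derivation:
Path from root to A: F -> A
Depth = number of edges = 1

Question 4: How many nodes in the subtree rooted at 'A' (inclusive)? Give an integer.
Answer: 6

Derivation:
Subtree rooted at A contains: A, B, C, D, E, G
Count = 6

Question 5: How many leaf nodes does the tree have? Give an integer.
Leaves (nodes with no children): B, C, D

Answer: 3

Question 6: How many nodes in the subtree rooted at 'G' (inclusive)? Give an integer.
Subtree rooted at G contains: C, G
Count = 2

Answer: 2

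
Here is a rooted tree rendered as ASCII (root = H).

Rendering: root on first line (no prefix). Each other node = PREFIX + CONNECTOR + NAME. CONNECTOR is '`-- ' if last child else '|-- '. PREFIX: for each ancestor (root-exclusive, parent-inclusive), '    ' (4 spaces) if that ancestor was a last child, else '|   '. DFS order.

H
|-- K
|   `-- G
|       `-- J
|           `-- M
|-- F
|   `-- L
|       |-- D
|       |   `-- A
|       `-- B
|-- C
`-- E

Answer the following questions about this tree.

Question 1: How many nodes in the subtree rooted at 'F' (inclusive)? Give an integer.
Answer: 5

Derivation:
Subtree rooted at F contains: A, B, D, F, L
Count = 5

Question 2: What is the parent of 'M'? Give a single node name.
Scan adjacency: M appears as child of J

Answer: J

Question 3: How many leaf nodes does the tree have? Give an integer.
Leaves (nodes with no children): A, B, C, E, M

Answer: 5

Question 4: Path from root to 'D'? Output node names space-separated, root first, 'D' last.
Walk down from root: H -> F -> L -> D

Answer: H F L D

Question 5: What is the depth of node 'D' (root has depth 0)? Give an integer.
Answer: 3

Derivation:
Path from root to D: H -> F -> L -> D
Depth = number of edges = 3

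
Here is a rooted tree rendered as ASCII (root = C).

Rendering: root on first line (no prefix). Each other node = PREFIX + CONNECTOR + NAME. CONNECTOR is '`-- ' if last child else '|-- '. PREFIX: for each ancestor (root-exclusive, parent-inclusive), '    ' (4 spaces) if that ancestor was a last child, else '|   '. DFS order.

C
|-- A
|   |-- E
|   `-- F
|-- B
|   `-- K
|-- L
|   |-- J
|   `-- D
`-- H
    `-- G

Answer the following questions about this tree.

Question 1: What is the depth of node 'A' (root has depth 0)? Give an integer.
Answer: 1

Derivation:
Path from root to A: C -> A
Depth = number of edges = 1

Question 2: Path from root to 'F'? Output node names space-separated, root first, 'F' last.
Answer: C A F

Derivation:
Walk down from root: C -> A -> F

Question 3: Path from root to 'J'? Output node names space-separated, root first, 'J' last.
Walk down from root: C -> L -> J

Answer: C L J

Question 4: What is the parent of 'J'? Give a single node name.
Scan adjacency: J appears as child of L

Answer: L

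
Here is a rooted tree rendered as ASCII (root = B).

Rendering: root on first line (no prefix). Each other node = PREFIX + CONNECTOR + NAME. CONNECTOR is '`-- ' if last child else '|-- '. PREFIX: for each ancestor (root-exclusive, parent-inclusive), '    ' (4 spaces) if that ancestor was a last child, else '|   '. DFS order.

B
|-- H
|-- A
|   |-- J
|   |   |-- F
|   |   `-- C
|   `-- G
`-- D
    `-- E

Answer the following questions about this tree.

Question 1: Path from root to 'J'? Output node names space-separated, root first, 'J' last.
Walk down from root: B -> A -> J

Answer: B A J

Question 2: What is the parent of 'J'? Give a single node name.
Scan adjacency: J appears as child of A

Answer: A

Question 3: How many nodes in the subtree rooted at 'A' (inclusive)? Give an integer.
Subtree rooted at A contains: A, C, F, G, J
Count = 5

Answer: 5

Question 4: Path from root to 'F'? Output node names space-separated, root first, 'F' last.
Walk down from root: B -> A -> J -> F

Answer: B A J F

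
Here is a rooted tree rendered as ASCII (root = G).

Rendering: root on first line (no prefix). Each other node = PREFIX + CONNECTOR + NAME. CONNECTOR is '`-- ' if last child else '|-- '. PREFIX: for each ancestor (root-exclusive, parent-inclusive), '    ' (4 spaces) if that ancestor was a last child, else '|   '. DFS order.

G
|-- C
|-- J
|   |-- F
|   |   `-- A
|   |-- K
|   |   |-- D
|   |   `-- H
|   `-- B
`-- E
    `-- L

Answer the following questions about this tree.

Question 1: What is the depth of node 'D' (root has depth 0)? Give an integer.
Answer: 3

Derivation:
Path from root to D: G -> J -> K -> D
Depth = number of edges = 3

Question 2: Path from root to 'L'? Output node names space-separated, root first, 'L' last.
Walk down from root: G -> E -> L

Answer: G E L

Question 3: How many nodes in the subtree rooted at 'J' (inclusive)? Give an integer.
Answer: 7

Derivation:
Subtree rooted at J contains: A, B, D, F, H, J, K
Count = 7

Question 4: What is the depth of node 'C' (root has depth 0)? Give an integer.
Answer: 1

Derivation:
Path from root to C: G -> C
Depth = number of edges = 1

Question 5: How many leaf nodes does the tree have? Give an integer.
Leaves (nodes with no children): A, B, C, D, H, L

Answer: 6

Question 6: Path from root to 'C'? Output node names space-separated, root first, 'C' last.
Answer: G C

Derivation:
Walk down from root: G -> C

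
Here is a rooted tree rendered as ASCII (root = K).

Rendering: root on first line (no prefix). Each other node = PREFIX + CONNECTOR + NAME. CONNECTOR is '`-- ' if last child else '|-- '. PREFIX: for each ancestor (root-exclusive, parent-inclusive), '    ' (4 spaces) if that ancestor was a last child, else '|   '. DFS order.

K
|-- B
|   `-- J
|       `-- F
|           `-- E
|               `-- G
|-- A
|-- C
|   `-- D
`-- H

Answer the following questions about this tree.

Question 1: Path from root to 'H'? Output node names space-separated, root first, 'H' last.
Answer: K H

Derivation:
Walk down from root: K -> H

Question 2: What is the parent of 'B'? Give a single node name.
Scan adjacency: B appears as child of K

Answer: K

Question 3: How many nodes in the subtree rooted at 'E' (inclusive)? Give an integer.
Answer: 2

Derivation:
Subtree rooted at E contains: E, G
Count = 2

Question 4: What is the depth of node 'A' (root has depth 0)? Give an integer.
Path from root to A: K -> A
Depth = number of edges = 1

Answer: 1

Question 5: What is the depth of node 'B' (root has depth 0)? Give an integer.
Answer: 1

Derivation:
Path from root to B: K -> B
Depth = number of edges = 1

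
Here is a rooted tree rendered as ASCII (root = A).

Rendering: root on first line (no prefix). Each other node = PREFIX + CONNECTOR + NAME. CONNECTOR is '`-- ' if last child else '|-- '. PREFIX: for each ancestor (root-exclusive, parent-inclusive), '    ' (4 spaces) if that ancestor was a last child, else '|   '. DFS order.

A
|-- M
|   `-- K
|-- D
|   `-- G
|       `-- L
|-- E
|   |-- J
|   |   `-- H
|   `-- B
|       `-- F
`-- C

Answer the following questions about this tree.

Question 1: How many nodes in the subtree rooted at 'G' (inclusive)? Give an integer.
Subtree rooted at G contains: G, L
Count = 2

Answer: 2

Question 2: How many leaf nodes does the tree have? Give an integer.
Answer: 5

Derivation:
Leaves (nodes with no children): C, F, H, K, L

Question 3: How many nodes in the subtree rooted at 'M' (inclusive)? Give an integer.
Subtree rooted at M contains: K, M
Count = 2

Answer: 2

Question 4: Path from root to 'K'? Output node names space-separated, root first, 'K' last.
Walk down from root: A -> M -> K

Answer: A M K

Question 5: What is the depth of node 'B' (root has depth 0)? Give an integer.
Path from root to B: A -> E -> B
Depth = number of edges = 2

Answer: 2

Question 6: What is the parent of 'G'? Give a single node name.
Scan adjacency: G appears as child of D

Answer: D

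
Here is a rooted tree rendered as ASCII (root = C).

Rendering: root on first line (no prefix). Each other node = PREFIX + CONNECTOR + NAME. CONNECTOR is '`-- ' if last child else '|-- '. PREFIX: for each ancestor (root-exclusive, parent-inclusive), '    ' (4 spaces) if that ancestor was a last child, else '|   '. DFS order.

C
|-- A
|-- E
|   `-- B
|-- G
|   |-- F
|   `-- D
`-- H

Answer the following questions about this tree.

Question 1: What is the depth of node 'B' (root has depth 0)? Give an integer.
Path from root to B: C -> E -> B
Depth = number of edges = 2

Answer: 2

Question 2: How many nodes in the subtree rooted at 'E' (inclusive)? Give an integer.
Subtree rooted at E contains: B, E
Count = 2

Answer: 2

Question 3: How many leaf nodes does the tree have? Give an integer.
Answer: 5

Derivation:
Leaves (nodes with no children): A, B, D, F, H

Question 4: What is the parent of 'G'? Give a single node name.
Answer: C

Derivation:
Scan adjacency: G appears as child of C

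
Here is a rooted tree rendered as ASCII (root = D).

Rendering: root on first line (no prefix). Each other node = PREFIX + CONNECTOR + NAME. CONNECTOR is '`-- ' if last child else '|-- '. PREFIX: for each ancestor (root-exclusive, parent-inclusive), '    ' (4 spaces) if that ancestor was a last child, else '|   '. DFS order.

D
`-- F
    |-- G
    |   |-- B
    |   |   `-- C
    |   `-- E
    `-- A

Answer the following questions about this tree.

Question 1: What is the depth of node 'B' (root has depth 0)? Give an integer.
Path from root to B: D -> F -> G -> B
Depth = number of edges = 3

Answer: 3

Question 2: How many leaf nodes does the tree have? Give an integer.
Leaves (nodes with no children): A, C, E

Answer: 3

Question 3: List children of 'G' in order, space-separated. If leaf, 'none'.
Answer: B E

Derivation:
Node G's children (from adjacency): B, E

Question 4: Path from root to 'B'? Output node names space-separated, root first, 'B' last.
Answer: D F G B

Derivation:
Walk down from root: D -> F -> G -> B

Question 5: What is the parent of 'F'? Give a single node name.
Answer: D

Derivation:
Scan adjacency: F appears as child of D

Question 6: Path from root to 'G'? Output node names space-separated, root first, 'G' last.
Walk down from root: D -> F -> G

Answer: D F G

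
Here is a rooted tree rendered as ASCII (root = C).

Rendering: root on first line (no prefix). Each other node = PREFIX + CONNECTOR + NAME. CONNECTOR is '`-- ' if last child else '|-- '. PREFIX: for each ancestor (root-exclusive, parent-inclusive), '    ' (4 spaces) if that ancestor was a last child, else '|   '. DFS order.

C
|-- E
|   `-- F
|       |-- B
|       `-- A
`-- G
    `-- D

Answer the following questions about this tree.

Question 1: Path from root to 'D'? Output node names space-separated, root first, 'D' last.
Walk down from root: C -> G -> D

Answer: C G D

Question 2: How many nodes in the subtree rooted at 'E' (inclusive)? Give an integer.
Subtree rooted at E contains: A, B, E, F
Count = 4

Answer: 4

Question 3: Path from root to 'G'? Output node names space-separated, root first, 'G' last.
Walk down from root: C -> G

Answer: C G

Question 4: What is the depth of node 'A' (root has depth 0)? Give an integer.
Path from root to A: C -> E -> F -> A
Depth = number of edges = 3

Answer: 3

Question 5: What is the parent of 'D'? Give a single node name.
Answer: G

Derivation:
Scan adjacency: D appears as child of G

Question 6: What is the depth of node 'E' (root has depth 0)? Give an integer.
Path from root to E: C -> E
Depth = number of edges = 1

Answer: 1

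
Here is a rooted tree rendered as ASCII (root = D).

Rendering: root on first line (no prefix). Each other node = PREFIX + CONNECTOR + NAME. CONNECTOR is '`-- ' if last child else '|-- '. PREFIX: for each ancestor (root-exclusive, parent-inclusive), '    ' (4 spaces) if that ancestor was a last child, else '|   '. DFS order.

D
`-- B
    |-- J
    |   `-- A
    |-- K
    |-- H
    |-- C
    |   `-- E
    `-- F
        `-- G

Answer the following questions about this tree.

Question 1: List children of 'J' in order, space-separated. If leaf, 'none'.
Node J's children (from adjacency): A

Answer: A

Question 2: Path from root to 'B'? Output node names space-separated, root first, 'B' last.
Walk down from root: D -> B

Answer: D B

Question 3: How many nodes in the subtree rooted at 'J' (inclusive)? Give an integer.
Subtree rooted at J contains: A, J
Count = 2

Answer: 2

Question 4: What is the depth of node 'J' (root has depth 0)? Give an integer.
Path from root to J: D -> B -> J
Depth = number of edges = 2

Answer: 2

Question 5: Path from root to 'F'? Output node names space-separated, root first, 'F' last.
Answer: D B F

Derivation:
Walk down from root: D -> B -> F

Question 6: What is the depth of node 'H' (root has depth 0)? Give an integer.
Path from root to H: D -> B -> H
Depth = number of edges = 2

Answer: 2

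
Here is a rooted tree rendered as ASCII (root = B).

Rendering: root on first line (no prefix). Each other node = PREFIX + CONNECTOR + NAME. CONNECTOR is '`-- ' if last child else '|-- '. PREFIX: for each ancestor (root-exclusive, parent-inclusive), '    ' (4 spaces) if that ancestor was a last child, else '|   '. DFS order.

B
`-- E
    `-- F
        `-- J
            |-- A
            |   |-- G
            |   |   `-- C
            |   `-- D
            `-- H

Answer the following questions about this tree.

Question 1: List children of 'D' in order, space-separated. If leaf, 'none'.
Node D's children (from adjacency): (leaf)

Answer: none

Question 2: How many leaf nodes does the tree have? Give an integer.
Leaves (nodes with no children): C, D, H

Answer: 3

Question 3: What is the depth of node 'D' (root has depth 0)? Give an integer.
Answer: 5

Derivation:
Path from root to D: B -> E -> F -> J -> A -> D
Depth = number of edges = 5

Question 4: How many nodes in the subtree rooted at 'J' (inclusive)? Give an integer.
Subtree rooted at J contains: A, C, D, G, H, J
Count = 6

Answer: 6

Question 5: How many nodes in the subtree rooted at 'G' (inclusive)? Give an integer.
Answer: 2

Derivation:
Subtree rooted at G contains: C, G
Count = 2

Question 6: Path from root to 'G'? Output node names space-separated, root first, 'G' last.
Walk down from root: B -> E -> F -> J -> A -> G

Answer: B E F J A G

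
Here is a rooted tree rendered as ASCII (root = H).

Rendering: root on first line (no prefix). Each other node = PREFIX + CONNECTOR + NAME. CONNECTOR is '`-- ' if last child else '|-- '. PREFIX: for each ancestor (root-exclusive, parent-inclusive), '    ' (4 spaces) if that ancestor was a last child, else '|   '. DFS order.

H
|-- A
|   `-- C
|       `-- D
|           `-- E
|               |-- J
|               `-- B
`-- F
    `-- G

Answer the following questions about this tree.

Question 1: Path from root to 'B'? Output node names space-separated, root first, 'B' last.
Walk down from root: H -> A -> C -> D -> E -> B

Answer: H A C D E B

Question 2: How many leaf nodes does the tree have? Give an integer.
Leaves (nodes with no children): B, G, J

Answer: 3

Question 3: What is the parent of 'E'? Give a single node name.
Answer: D

Derivation:
Scan adjacency: E appears as child of D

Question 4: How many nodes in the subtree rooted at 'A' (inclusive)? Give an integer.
Answer: 6

Derivation:
Subtree rooted at A contains: A, B, C, D, E, J
Count = 6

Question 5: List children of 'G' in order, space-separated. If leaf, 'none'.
Answer: none

Derivation:
Node G's children (from adjacency): (leaf)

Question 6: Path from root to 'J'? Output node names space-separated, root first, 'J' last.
Walk down from root: H -> A -> C -> D -> E -> J

Answer: H A C D E J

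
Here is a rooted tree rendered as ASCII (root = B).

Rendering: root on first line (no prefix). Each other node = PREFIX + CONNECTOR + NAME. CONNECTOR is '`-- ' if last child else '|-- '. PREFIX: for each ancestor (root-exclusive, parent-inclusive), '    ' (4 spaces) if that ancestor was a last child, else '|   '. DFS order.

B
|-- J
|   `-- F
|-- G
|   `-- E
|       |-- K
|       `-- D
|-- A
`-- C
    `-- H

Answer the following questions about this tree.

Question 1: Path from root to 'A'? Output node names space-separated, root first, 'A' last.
Answer: B A

Derivation:
Walk down from root: B -> A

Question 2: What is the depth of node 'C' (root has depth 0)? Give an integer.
Path from root to C: B -> C
Depth = number of edges = 1

Answer: 1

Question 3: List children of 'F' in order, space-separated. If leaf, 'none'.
Answer: none

Derivation:
Node F's children (from adjacency): (leaf)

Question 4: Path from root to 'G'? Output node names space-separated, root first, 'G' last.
Walk down from root: B -> G

Answer: B G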